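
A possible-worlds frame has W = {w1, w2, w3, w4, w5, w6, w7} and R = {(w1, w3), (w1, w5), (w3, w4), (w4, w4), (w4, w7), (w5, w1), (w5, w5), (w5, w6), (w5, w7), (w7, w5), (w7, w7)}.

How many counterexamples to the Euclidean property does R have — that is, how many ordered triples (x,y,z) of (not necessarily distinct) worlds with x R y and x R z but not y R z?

Enumerating: (w1,w3,w3), (w1,w3,w5), (w1,w5,w3), (w4,w7,w4), (w5,w1,w1), (w5,w1,w6), (w5,w1,w7), (w5,w6,w1), (w5,w6,w5), (w5,w6,w6), (w5,w6,w7), (w5,w7,w1), (w5,w7,w6).

13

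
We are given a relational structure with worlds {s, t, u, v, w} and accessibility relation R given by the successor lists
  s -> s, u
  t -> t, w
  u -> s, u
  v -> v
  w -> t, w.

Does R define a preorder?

Yes

Reflexive: yes — every world is R-related to itself.
Transitive: yes — every two-step R-path is closed by a direct edge.
So R is a preorder.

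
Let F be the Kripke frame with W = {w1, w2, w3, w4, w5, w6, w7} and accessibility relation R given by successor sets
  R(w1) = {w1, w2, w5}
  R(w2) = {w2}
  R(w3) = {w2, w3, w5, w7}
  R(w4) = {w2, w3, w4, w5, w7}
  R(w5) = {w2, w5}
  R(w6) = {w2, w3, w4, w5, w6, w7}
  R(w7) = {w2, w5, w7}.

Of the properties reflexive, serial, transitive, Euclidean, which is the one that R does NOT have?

Euclidean

Reflexive: yes — every world is R-related to itself.
Serial: yes — every world has a successor (e.g. w1 R w1).
Transitive: yes — every two-step R-path is closed by a direct edge.
Euclidean: no — w1 R w2 and w1 R w5, but not w2 R w5.
Only Euclidean fails.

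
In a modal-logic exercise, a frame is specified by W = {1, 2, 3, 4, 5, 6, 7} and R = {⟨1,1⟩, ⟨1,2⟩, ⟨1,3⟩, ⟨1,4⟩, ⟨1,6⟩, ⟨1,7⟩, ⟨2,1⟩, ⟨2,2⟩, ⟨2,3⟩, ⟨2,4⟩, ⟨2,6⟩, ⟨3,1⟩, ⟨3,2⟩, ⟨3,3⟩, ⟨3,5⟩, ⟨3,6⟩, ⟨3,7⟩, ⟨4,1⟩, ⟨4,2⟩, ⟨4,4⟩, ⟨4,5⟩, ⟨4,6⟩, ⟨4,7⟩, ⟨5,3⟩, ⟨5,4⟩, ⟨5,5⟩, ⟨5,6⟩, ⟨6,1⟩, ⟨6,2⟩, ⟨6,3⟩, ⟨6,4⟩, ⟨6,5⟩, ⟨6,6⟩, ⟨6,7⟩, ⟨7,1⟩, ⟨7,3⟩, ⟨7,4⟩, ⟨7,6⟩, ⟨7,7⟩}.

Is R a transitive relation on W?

Transitive: no — 1 R 3 and 3 R 5, but not 1 R 5.

No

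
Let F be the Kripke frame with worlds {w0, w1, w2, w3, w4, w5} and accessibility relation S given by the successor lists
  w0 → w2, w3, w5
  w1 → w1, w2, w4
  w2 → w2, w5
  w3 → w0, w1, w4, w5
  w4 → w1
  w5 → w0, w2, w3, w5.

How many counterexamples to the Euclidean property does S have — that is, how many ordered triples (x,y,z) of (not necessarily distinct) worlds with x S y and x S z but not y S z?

22

Enumerating: (w0,w2,w3), (w0,w3,w2), (w0,w3,w3), (w1,w2,w1), (w1,w2,w4), (w1,w4,w2), (w1,w4,w4), (w3,w0,w0), (w3,w0,w1), (w3,w0,w4), (w3,w1,w0), (w3,w1,w5), … and 10 more.
Total: 22.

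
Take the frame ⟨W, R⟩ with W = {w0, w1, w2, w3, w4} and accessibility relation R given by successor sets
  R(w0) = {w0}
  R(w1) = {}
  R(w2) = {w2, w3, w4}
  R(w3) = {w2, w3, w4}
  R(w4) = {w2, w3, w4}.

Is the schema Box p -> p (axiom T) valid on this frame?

By correspondence theory, T is valid on a frame iff R is reflexive.
Reflexive: no — w1 is not related to itself.

No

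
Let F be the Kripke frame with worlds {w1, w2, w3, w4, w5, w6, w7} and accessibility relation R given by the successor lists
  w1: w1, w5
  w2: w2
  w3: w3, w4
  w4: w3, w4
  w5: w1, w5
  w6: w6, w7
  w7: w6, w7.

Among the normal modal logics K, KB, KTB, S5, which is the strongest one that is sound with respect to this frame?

Symmetric (axiom B): yes — every pair in R has its reverse in R.
Reflexive (axiom T): yes — every world is R-related to itself.
Euclidean (axiom 5): yes — any two successors of a common world are R-related.
So F validates K, KB, KTB, S5. The strongest is S5.

S5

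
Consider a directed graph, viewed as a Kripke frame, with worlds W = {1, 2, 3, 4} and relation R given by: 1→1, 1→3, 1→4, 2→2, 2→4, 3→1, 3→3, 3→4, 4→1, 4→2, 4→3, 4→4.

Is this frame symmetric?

Yes

Symmetric: yes — every pair in R has its reverse in R.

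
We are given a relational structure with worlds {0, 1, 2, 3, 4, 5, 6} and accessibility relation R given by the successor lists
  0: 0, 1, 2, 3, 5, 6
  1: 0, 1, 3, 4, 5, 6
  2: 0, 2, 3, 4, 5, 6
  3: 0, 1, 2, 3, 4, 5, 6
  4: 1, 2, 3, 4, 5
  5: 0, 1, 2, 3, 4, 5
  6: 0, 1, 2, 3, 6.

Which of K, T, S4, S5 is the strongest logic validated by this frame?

T

Reflexive (axiom T): yes — every world is R-related to itself.
Transitive (axiom 4): no — 0 R 1 and 1 R 4, but not 0 R 4.
Euclidean (axiom 5): no — 0 R 1 and 0 R 2, but not 1 R 2.
So F validates K, T; S4 would additionally require R to be transitive. The strongest is T.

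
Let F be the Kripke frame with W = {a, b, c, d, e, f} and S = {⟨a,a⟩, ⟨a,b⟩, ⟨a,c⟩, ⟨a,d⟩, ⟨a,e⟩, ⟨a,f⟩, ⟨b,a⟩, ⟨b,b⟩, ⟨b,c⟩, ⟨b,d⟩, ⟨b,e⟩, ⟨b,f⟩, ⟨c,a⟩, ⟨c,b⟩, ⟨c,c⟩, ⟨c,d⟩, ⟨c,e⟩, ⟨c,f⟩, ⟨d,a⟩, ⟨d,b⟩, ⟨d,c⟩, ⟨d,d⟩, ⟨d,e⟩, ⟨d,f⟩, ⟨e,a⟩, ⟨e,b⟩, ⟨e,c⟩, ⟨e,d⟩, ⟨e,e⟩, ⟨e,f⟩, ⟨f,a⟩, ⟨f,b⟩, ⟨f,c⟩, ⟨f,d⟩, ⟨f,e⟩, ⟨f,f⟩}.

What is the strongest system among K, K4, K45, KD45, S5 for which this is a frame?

S5

Transitive (axiom 4): yes — every two-step S-path is closed by a direct edge.
Euclidean (axiom 5): yes — any two successors of a common world are S-related.
Serial (axiom D): yes — every world has a successor (e.g. a S a).
Reflexive (axiom T): yes — every world is S-related to itself.
So F validates K, K4, K45, KD45, S5. The strongest is S5.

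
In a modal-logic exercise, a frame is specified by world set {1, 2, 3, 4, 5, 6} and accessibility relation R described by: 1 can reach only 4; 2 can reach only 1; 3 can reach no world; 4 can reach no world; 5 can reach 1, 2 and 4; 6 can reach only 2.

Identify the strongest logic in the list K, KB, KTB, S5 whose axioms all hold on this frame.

K

Symmetric (axiom B): no — 1 R 4 but not 4 R 1.
Reflexive (axiom T): no — 1 is not related to itself.
Euclidean (axiom 5): no — 5 R 1 and 5 R 2, but not 1 R 2.
So F validates K; KB would additionally require R to be symmetric. The strongest is K.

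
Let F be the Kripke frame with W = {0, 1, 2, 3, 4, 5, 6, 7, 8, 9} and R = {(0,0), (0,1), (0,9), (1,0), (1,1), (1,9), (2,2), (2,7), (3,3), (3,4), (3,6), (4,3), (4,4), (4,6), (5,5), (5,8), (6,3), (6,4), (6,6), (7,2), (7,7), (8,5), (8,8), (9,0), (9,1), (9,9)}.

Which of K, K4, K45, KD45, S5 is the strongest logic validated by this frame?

Transitive (axiom 4): yes — every two-step R-path is closed by a direct edge.
Euclidean (axiom 5): yes — any two successors of a common world are R-related.
Serial (axiom D): yes — every world has a successor (e.g. 0 R 0).
Reflexive (axiom T): yes — every world is R-related to itself.
So F validates K, K4, K45, KD45, S5. The strongest is S5.

S5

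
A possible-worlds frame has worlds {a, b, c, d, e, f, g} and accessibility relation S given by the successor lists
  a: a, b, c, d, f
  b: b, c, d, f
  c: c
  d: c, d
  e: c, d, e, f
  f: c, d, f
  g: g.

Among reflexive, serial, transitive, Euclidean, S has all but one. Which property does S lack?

Reflexive: yes — every world is S-related to itself.
Serial: yes — every world has a successor (e.g. a S a).
Transitive: yes — every two-step S-path is closed by a direct edge.
Euclidean: no — a S c and a S b, but not c S b.
Only Euclidean fails.

Euclidean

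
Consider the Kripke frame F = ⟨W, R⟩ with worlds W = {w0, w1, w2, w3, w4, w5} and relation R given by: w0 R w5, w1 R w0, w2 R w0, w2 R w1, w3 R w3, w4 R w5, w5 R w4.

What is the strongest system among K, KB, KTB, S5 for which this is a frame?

Symmetric (axiom B): no — w0 R w5 but not w5 R w0.
Reflexive (axiom T): no — w0 is not related to itself.
Euclidean (axiom 5): no — w2 R w0 and w2 R w1, but not w0 R w1.
So F validates K; KB would additionally require R to be symmetric. The strongest is K.

K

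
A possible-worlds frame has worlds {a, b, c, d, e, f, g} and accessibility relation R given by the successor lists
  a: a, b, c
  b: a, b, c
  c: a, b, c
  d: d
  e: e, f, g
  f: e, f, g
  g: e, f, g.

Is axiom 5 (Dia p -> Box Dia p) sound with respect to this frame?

By correspondence theory, 5 is valid on a frame iff R is Euclidean.
Euclidean: yes — any two successors of a common world are R-related.

Yes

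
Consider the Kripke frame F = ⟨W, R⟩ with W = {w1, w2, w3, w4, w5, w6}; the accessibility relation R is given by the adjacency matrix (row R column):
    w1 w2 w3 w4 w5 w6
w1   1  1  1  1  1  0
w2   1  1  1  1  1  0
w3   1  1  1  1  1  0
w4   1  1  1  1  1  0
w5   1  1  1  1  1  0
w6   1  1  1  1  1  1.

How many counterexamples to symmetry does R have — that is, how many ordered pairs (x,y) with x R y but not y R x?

Enumerating: (w6,w1), (w6,w2), (w6,w3), (w6,w4), (w6,w5).

5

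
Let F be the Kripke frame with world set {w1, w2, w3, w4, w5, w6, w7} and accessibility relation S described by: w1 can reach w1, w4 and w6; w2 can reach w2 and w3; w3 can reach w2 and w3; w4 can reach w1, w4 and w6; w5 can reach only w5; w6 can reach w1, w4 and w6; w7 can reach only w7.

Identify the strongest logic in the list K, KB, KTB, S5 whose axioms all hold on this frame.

Symmetric (axiom B): yes — every pair in S has its reverse in S.
Reflexive (axiom T): yes — every world is S-related to itself.
Euclidean (axiom 5): yes — any two successors of a common world are S-related.
So F validates K, KB, KTB, S5. The strongest is S5.

S5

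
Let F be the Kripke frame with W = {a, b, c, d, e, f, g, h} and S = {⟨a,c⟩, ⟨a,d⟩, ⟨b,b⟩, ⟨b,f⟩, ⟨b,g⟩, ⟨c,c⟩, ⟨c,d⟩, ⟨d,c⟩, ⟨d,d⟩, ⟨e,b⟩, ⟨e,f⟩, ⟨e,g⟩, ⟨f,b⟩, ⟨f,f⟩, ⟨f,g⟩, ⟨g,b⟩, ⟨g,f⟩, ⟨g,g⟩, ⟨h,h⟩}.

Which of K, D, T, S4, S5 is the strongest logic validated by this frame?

Serial (axiom D): yes — every world has a successor (e.g. a S c).
Reflexive (axiom T): no — a is not related to itself.
Transitive (axiom 4): yes — every two-step S-path is closed by a direct edge.
Euclidean (axiom 5): yes — any two successors of a common world are S-related.
So F validates K, D; T would additionally require S to be reflexive. The strongest is D.

D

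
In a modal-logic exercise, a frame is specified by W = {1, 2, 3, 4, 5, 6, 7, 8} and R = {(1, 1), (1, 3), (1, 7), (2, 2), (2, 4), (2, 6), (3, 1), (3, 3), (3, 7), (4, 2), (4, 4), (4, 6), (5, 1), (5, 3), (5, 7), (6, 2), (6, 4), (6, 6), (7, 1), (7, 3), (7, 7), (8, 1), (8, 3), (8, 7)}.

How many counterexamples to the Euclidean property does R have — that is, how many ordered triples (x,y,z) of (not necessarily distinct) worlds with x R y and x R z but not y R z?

R is Euclidean; there are no such tuples.

0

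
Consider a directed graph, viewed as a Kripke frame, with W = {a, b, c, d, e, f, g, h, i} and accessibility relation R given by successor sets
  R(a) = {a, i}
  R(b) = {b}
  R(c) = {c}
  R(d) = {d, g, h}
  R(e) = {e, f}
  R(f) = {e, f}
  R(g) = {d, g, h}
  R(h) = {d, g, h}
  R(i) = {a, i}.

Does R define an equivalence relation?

Reflexive: yes — every world is R-related to itself.
Symmetric: yes — every pair in R has its reverse in R.
Transitive: yes — every two-step R-path is closed by a direct edge.
So R is an equivalence relation.

Yes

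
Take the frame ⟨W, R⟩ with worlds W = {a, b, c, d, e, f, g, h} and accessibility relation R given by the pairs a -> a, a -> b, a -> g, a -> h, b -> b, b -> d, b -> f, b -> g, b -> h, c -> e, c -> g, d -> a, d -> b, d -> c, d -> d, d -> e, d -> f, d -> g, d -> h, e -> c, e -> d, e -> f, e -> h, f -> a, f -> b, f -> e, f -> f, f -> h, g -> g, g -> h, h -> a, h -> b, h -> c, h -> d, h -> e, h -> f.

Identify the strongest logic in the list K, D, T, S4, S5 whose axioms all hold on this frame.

Serial (axiom D): yes — every world has a successor (e.g. a R a).
Reflexive (axiom T): no — c is not related to itself.
Transitive (axiom 4): no — a R b and b R d, but not a R d.
Euclidean (axiom 5): no — a R g and a R b, but not g R b.
So F validates K, D; T would additionally require R to be reflexive. The strongest is D.

D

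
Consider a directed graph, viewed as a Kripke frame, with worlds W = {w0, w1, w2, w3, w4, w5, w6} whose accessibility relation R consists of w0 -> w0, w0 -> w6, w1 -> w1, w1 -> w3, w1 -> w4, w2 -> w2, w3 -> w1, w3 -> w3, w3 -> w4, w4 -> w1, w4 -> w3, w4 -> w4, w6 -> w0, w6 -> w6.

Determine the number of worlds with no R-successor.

Enumerating: w5.

1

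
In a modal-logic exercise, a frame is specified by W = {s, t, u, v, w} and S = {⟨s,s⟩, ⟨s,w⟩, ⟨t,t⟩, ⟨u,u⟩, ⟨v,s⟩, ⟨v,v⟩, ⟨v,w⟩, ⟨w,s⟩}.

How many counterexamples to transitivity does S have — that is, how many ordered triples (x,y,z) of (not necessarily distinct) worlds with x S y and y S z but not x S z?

1

Enumerating: (w,s,w).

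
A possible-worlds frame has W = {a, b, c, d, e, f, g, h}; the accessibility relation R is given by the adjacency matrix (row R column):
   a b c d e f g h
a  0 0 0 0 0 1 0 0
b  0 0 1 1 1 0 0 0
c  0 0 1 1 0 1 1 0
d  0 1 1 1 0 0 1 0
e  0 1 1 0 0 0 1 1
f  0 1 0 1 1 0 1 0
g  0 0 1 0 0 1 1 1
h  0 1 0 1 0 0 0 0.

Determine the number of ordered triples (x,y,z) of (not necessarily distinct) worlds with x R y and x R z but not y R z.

40

Enumerating: (a,f,f), (b,c,e), (b,d,e), (b,e,d), (b,e,e), (c,d,f), (c,f,c), (c,f,f), (c,g,d), (d,b,b), (d,b,g), (d,c,b), … and 28 more.
Total: 40.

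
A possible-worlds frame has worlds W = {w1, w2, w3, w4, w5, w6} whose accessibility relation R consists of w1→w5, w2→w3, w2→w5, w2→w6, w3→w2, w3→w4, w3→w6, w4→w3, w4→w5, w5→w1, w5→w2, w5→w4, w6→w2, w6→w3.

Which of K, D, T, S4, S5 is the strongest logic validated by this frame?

D

Serial (axiom D): yes — every world has a successor (e.g. w1 R w5).
Reflexive (axiom T): no — w1 is not related to itself.
Transitive (axiom 4): no — w1 R w5 and w5 R w2, but not w1 R w2.
Euclidean (axiom 5): no — w2 R w3 and w2 R w5, but not w3 R w5.
So F validates K, D; T would additionally require R to be reflexive. The strongest is D.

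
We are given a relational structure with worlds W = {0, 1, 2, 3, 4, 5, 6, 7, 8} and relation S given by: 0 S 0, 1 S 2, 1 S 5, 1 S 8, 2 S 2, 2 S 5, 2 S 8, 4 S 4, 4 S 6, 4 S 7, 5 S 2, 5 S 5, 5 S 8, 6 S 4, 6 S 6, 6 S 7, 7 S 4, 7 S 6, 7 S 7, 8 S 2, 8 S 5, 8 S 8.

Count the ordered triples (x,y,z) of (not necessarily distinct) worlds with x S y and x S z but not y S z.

S is Euclidean; there are no such tuples.

0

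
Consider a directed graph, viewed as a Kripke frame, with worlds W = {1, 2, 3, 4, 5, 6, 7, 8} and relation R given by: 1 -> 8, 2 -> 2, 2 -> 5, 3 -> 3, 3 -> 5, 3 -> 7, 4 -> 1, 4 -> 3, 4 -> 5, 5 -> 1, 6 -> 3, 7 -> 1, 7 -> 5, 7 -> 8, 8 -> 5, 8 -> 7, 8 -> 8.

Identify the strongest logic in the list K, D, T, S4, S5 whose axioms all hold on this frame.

D

Serial (axiom D): yes — every world has a successor (e.g. 1 R 8).
Reflexive (axiom T): no — 1 is not related to itself.
Transitive (axiom 4): no — 1 R 8 and 8 R 5, but not 1 R 5.
Euclidean (axiom 5): no — 3 R 5 and 3 R 7, but not 5 R 7.
So F validates K, D; T would additionally require R to be reflexive. The strongest is D.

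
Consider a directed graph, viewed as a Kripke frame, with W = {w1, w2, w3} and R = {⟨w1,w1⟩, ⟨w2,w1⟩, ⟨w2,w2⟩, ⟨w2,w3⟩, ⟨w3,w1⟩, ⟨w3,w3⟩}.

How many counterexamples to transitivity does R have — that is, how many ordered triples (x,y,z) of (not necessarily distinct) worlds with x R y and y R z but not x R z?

R is transitive; there are no such tuples.

0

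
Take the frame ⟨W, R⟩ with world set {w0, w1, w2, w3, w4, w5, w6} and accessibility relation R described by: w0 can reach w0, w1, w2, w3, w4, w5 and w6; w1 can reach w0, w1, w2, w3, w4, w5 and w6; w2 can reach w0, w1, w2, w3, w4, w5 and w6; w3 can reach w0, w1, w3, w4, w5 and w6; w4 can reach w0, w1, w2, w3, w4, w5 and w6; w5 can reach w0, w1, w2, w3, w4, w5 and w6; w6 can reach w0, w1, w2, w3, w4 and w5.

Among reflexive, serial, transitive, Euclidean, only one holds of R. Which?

serial

Reflexive: no — w6 is not related to itself.
Serial: yes — every world has a successor (e.g. w0 R w0).
Transitive: no — w3 R w0 and w0 R w2, but not w3 R w2.
Euclidean: no — w0 R w3 and w0 R w2, but not w3 R w2.
Only serial holds.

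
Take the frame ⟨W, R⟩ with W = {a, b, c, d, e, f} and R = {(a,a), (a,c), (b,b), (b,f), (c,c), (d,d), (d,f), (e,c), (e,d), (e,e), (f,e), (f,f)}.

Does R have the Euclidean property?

No

Euclidean: no — e R c and e R d, but not c R d.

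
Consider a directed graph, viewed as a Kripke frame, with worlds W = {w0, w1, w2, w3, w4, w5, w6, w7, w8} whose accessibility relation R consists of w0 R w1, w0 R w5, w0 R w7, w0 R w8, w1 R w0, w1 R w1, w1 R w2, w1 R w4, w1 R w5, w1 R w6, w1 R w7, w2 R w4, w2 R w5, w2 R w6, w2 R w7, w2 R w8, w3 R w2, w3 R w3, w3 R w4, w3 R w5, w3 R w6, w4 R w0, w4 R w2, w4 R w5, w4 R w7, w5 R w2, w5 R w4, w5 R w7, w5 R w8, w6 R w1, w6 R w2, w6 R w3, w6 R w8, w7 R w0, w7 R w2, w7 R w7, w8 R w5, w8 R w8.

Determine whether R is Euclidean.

Euclidean: no — w0 R w1 and w0 R w8, but not w1 R w8.

No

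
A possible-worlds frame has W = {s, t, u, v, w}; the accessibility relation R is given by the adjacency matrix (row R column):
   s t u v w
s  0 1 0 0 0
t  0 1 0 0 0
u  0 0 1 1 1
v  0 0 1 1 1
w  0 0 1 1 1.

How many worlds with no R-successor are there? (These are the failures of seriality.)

R is serial; there are no such worlds.

0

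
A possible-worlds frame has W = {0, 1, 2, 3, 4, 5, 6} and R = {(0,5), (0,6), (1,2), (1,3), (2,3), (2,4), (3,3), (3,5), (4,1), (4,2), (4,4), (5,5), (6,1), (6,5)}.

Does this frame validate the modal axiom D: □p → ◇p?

Yes

The schema D characterises exactly the serial frames.
Serial: yes — every world has a successor (e.g. 0 R 5).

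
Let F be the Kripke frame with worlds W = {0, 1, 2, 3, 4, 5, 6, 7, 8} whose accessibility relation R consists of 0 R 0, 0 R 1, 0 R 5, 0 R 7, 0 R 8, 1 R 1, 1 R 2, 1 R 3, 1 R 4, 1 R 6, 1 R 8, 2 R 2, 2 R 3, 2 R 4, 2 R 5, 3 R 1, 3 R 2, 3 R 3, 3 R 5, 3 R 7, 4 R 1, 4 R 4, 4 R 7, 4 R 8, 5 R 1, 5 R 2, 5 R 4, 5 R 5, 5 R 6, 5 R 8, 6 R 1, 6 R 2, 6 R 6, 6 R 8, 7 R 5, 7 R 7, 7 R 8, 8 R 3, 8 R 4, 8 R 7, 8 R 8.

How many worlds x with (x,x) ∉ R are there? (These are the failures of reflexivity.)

0

R is reflexive; there are no such worlds.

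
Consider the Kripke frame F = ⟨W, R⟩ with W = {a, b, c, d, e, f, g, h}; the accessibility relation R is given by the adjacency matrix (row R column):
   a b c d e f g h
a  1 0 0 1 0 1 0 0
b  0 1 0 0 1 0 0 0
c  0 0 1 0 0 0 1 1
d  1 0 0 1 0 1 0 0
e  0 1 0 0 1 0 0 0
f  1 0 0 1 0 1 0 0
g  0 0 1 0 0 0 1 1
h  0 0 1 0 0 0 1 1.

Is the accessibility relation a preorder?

Reflexive: yes — every world is R-related to itself.
Transitive: yes — every two-step R-path is closed by a direct edge.
So R is a preorder.

Yes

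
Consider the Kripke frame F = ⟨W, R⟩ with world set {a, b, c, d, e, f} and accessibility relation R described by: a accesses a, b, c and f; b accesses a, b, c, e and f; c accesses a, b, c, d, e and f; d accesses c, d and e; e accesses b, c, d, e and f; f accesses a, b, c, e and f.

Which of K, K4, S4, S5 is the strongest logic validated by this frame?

Transitive (axiom 4): no — a R b and b R e, but not a R e.
Reflexive (axiom T): yes — every world is R-related to itself.
Euclidean (axiom 5): no — b R a and b R e, but not a R e.
So F validates K; K4 would additionally require R to be transitive. The strongest is K.

K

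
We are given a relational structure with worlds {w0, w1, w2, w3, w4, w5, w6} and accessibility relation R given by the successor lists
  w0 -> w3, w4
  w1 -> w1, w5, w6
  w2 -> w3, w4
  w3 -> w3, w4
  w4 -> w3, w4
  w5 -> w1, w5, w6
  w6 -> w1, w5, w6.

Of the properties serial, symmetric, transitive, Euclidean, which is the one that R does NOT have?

Serial: yes — every world has a successor (e.g. w0 R w3).
Symmetric: no — w0 R w3 but not w3 R w0.
Transitive: yes — every two-step R-path is closed by a direct edge.
Euclidean: yes — any two successors of a common world are R-related.
Only symmetric fails.

symmetric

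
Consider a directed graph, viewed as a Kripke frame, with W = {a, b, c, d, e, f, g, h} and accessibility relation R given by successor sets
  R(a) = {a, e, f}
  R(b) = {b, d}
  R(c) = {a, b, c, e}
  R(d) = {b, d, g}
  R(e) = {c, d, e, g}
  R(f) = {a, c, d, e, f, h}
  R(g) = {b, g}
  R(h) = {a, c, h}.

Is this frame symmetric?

Symmetric: no — a R e but not e R a.

No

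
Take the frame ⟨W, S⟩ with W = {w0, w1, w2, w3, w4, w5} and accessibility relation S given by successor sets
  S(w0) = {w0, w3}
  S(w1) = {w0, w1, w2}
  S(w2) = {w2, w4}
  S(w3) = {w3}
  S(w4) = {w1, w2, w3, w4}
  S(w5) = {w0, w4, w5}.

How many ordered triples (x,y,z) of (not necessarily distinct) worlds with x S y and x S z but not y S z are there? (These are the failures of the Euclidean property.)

16

Enumerating: (w0,w3,w0), (w1,w0,w1), (w1,w0,w2), (w1,w2,w0), (w1,w2,w1), (w4,w1,w3), (w4,w1,w4), (w4,w2,w1), (w4,w2,w3), (w4,w3,w1), (w4,w3,w2), (w4,w3,w4), (w5,w0,w4), (w5,w0,w5), (w5,w4,w0), (w5,w4,w5).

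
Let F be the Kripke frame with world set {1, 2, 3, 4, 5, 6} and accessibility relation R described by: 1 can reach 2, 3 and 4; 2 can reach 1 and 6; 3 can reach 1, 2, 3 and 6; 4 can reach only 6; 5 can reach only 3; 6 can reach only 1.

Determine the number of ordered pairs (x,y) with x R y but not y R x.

7

Enumerating: (1,4), (2,6), (3,2), (3,6), (4,6), (5,3), (6,1).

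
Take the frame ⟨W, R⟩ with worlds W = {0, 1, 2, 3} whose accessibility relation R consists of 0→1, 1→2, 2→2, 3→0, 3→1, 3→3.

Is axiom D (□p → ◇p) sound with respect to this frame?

The schema D characterises exactly the serial frames.
Serial: yes — every world has a successor (e.g. 0 R 1).

Yes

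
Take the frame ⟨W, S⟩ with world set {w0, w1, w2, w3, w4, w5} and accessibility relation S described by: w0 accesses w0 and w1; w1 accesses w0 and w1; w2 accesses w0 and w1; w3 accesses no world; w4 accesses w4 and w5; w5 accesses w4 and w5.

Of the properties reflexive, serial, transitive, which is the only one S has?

Reflexive: no — w2 is not related to itself.
Serial: no — w3 has no S-successor.
Transitive: yes — every two-step S-path is closed by a direct edge.
Only transitive holds.

transitive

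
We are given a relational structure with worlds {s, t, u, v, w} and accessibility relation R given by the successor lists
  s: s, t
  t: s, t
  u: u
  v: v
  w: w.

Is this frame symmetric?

Yes

Symmetric: yes — every pair in R has its reverse in R.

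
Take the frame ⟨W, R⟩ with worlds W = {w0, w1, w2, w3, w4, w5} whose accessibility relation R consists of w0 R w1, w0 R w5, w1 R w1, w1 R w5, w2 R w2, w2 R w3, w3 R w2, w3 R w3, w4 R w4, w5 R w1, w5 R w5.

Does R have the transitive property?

Yes

Transitive: yes — every two-step R-path is closed by a direct edge.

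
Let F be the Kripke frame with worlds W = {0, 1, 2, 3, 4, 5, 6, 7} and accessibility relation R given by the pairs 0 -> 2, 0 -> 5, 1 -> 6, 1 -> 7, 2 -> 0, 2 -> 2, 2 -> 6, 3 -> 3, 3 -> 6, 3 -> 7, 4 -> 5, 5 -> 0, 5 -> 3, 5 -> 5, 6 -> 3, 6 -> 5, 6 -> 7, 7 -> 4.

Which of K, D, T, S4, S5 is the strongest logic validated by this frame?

D

Serial (axiom D): yes — every world has a successor (e.g. 0 R 2).
Reflexive (axiom T): no — 0 is not related to itself.
Transitive (axiom 4): no — 0 R 2 and 2 R 6, but not 0 R 6.
Euclidean (axiom 5): no — 0 R 2 and 0 R 5, but not 2 R 5.
So F validates K, D; T would additionally require R to be reflexive. The strongest is D.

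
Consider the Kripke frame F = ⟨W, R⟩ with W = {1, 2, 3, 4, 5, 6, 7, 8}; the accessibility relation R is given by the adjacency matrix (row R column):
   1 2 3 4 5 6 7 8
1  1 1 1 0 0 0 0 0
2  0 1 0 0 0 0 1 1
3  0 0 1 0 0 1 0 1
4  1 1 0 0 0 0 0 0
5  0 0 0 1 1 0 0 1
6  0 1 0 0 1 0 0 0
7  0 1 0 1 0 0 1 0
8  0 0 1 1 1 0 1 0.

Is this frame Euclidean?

No

Euclidean: no — 1 R 2 and 1 R 3, but not 2 R 3.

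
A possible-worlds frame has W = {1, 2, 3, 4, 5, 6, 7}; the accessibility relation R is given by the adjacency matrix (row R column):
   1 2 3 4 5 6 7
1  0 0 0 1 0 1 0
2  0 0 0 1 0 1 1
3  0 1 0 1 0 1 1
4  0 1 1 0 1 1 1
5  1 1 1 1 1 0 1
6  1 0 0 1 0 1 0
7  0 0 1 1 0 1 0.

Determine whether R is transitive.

No

Transitive: no — 1 R 4 and 4 R 2, but not 1 R 2.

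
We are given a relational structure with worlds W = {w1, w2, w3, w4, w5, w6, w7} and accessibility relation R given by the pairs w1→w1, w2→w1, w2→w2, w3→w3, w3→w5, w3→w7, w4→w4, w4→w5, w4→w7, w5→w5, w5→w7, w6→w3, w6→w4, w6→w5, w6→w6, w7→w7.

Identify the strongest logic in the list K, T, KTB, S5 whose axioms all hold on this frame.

T

Reflexive (axiom T): yes — every world is R-related to itself.
Symmetric (axiom B): no — w2 R w1 but not w1 R w2.
Euclidean (axiom 5): no — w3 R w7 and w3 R w5, but not w7 R w5.
So F validates K, T; KTB would additionally require R to be symmetric. The strongest is T.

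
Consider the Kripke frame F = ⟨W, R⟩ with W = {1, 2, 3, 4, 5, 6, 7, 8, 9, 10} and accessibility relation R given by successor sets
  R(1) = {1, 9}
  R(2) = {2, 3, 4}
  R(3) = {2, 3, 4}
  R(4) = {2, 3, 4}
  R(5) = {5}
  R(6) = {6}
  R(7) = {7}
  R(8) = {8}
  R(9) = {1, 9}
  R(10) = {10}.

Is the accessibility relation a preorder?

Yes

Reflexive: yes — every world is R-related to itself.
Transitive: yes — every two-step R-path is closed by a direct edge.
So R is a preorder.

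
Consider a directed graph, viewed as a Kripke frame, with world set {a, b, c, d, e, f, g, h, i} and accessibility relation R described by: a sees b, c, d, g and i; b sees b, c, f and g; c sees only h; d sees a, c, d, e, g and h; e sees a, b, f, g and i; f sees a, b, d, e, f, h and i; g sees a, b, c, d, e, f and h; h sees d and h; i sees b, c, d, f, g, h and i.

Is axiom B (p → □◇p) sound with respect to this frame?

No

By correspondence theory, B is valid on a frame iff R is symmetric.
Symmetric: no — a R b but not b R a.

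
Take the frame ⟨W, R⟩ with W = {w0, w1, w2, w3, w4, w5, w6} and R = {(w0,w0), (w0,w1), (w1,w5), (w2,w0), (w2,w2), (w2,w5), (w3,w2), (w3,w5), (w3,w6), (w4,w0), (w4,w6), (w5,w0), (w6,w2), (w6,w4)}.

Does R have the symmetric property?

No

Symmetric: no — w0 R w1 but not w1 R w0.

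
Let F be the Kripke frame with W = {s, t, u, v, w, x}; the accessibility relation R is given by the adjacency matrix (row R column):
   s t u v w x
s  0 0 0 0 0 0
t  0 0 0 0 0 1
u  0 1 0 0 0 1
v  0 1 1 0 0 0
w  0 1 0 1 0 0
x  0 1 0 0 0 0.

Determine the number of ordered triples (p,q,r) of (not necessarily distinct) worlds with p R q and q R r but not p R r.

6

Enumerating: (t,x,t), (v,t,x), (v,u,x), (w,t,x), (w,v,u), (x,t,x).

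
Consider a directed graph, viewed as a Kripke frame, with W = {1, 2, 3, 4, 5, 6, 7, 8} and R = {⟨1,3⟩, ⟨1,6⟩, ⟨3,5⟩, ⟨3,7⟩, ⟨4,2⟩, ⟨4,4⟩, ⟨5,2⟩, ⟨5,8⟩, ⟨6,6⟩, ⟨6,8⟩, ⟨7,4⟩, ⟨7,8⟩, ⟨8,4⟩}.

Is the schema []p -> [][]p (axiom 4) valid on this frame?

No

By correspondence theory, 4 is valid on a frame iff R is transitive.
Transitive: no — 1 R 3 and 3 R 5, but not 1 R 5.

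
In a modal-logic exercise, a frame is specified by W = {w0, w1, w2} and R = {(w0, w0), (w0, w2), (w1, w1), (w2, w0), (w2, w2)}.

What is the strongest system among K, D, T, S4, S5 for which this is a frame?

S5

Serial (axiom D): yes — every world has a successor (e.g. w0 R w0).
Reflexive (axiom T): yes — every world is R-related to itself.
Transitive (axiom 4): yes — every two-step R-path is closed by a direct edge.
Euclidean (axiom 5): yes — any two successors of a common world are R-related.
So F validates K, D, T, S4, S5. The strongest is S5.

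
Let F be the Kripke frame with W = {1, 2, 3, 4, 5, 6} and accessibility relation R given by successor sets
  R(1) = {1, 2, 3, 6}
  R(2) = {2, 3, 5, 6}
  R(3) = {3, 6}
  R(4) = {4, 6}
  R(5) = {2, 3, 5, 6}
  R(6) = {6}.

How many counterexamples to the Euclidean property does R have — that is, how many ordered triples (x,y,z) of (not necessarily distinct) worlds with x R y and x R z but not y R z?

Enumerating: (1,2,1), (1,3,1), (1,3,2), (1,6,1), (1,6,2), (1,6,3), (2,3,2), (2,3,5), (2,6,2), (2,6,3), (2,6,5), (3,6,3), (4,6,4), (5,3,2), (5,3,5), (5,6,2), (5,6,3), (5,6,5).

18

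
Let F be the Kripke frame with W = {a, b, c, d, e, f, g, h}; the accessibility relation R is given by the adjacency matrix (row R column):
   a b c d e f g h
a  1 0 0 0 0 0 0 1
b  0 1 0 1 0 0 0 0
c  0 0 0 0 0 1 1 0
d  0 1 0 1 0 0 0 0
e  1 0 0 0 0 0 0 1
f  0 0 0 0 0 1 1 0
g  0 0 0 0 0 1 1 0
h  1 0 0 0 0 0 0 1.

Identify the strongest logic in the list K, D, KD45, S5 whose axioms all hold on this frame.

KD45

Serial (axiom D): yes — every world has a successor (e.g. a R a).
Euclidean (axiom 5): yes — any two successors of a common world are R-related.
Transitive (axiom 4): yes — every two-step R-path is closed by a direct edge.
Reflexive (axiom T): no — c is not related to itself.
So F validates K, D, KD45; S5 would additionally require R to be reflexive. The strongest is KD45.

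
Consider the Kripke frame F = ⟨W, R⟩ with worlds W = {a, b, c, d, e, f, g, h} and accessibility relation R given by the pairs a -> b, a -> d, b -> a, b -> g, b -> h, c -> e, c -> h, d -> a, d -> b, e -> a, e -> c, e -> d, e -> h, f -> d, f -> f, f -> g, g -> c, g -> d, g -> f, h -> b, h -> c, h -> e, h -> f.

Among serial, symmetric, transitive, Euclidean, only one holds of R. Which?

serial

Serial: yes — every world has a successor (e.g. a R b).
Symmetric: no — b R g but not g R b.
Transitive: no — a R b and b R g, but not a R g.
Euclidean: no — a R b and a R d, but not b R d.
Only serial holds.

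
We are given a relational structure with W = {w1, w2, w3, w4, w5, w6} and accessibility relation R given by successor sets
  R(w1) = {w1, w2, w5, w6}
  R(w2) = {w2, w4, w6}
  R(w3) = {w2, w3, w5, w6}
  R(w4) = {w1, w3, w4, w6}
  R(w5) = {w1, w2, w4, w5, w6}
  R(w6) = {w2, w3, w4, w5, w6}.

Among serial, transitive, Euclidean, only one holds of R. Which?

serial

Serial: yes — every world has a successor (e.g. w1 R w1).
Transitive: no — w1 R w2 and w2 R w4, but not w1 R w4.
Euclidean: no — w1 R w2 and w1 R w5, but not w2 R w5.
Only serial holds.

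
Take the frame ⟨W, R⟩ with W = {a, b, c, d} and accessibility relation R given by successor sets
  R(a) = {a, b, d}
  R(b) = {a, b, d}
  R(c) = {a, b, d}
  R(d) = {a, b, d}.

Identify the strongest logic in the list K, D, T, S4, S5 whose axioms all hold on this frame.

D

Serial (axiom D): yes — every world has a successor (e.g. a R a).
Reflexive (axiom T): no — c is not related to itself.
Transitive (axiom 4): yes — every two-step R-path is closed by a direct edge.
Euclidean (axiom 5): yes — any two successors of a common world are R-related.
So F validates K, D; T would additionally require R to be reflexive. The strongest is D.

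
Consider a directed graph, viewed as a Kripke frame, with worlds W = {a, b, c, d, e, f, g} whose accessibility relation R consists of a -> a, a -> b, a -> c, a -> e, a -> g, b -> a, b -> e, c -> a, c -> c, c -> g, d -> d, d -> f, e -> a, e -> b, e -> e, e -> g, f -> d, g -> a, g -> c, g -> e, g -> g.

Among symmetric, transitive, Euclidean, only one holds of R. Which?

Symmetric: yes — every pair in R has its reverse in R.
Transitive: no — b R a and a R c, but not b R c.
Euclidean: no — a R b and a R c, but not b R c.
Only symmetric holds.

symmetric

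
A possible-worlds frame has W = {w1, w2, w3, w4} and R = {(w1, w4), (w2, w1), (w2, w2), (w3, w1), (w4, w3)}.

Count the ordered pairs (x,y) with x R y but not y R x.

Enumerating: (w1,w4), (w2,w1), (w3,w1), (w4,w3).

4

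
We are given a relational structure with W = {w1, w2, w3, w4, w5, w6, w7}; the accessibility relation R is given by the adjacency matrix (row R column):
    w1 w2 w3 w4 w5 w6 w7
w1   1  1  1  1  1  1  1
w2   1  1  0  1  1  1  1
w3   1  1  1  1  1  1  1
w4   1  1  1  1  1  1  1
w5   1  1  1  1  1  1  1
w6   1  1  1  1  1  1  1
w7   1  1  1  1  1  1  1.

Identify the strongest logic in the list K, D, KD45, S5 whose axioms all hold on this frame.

Serial (axiom D): yes — every world has a successor (e.g. w1 R w1).
Euclidean (axiom 5): no — w1 R w2 and w1 R w3, but not w2 R w3.
Transitive (axiom 4): no — w2 R w1 and w1 R w3, but not w2 R w3.
Reflexive (axiom T): yes — every world is R-related to itself.
So F validates K, D; KD45 would additionally require R to be Euclidean and transitive. The strongest is D.

D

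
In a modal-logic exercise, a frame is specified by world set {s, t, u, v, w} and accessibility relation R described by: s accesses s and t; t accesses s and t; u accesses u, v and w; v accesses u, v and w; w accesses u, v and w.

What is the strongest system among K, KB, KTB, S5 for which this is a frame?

Symmetric (axiom B): yes — every pair in R has its reverse in R.
Reflexive (axiom T): yes — every world is R-related to itself.
Euclidean (axiom 5): yes — any two successors of a common world are R-related.
So F validates K, KB, KTB, S5. The strongest is S5.

S5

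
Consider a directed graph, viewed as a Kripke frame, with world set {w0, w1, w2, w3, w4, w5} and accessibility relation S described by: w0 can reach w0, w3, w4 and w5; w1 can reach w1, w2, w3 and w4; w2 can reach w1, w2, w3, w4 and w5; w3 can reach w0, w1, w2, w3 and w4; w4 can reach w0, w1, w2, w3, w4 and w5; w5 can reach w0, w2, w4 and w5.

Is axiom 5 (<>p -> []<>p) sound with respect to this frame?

No

The schema 5 characterises exactly the Euclidean frames.
Euclidean: no — w0 S w3 and w0 S w5, but not w3 S w5.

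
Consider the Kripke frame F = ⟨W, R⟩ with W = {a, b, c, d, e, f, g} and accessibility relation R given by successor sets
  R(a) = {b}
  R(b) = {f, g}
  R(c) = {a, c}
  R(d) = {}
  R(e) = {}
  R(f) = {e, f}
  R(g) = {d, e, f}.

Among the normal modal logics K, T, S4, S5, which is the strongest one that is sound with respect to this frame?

Reflexive (axiom T): no — a is not related to itself.
Transitive (axiom 4): no — a R b and b R f, but not a R f.
Euclidean (axiom 5): no — b R f and b R g, but not f R g.
So F validates K; T would additionally require R to be reflexive. The strongest is K.

K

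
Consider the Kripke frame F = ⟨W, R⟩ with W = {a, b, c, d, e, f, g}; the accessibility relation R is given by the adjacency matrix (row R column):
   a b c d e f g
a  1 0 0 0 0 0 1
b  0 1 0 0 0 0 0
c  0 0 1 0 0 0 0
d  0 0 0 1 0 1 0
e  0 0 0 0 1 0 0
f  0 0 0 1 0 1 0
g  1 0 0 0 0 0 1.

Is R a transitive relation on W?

Transitive: yes — every two-step R-path is closed by a direct edge.

Yes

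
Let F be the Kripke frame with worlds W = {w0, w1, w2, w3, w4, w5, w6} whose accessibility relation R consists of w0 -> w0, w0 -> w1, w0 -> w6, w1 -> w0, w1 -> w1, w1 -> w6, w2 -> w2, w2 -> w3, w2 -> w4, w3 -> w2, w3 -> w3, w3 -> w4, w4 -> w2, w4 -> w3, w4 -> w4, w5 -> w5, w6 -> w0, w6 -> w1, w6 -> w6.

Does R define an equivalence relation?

Yes

Reflexive: yes — every world is R-related to itself.
Symmetric: yes — every pair in R has its reverse in R.
Transitive: yes — every two-step R-path is closed by a direct edge.
So R is an equivalence relation.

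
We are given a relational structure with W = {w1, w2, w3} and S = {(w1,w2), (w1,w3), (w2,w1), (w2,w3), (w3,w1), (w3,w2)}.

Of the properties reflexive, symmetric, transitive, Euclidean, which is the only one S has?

Reflexive: no — w1 is not related to itself.
Symmetric: yes — every pair in S has its reverse in S.
Transitive: no — w1 S w2 and w2 S w1, but not w1 S w1.
Euclidean: no — w1 S w2 and w1 S w2, but not w2 S w2.
Only symmetric holds.

symmetric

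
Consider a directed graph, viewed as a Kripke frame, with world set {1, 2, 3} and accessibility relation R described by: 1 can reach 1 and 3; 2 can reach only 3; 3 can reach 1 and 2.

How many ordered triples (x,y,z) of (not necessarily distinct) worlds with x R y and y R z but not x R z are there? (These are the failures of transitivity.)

5

Enumerating: (1,3,2), (2,3,1), (2,3,2), (3,1,3), (3,2,3).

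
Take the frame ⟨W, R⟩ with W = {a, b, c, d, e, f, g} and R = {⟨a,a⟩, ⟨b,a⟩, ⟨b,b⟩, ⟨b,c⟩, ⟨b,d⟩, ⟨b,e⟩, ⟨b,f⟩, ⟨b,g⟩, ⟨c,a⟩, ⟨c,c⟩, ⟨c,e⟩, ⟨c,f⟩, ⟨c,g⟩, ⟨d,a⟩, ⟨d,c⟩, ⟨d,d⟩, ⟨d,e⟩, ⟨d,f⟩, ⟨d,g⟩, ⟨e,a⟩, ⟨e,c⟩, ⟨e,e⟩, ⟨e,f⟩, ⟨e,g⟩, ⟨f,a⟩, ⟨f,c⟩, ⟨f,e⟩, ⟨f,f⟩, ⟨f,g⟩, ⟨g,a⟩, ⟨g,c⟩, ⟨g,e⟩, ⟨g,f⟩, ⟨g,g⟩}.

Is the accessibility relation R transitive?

Yes

Transitive: yes — every two-step R-path is closed by a direct edge.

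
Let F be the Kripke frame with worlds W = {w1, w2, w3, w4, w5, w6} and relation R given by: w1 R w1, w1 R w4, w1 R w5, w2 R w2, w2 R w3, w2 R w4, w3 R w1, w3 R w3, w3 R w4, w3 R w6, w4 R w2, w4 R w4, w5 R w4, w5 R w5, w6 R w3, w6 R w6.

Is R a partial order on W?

Reflexive: yes — every world is R-related to itself.
Transitive: no — w1 R w4 and w4 R w2, but not w1 R w2.
Antisymmetric: no — w2 R w4 and w4 R w2 with w2 ≠ w4.
So R is not a partial order.

No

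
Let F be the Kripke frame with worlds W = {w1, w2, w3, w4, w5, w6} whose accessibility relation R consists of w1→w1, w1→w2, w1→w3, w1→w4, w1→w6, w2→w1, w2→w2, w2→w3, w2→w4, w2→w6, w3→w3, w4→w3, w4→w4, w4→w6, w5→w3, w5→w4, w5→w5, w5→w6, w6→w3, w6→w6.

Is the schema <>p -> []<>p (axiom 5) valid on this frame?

No

By correspondence theory, 5 is valid on a frame iff R is Euclidean.
Euclidean: no — w1 R w3 and w1 R w2, but not w3 R w2.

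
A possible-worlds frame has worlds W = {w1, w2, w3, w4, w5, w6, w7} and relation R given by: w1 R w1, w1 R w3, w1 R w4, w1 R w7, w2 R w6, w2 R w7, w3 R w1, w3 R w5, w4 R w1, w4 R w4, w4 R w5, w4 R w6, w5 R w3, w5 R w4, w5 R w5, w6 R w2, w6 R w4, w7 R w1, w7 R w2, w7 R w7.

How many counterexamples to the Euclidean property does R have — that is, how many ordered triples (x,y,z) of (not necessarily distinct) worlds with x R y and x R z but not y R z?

28

Enumerating: (w1,w3,w3), (w1,w3,w4), (w1,w3,w7), (w1,w4,w3), (w1,w4,w7), (w1,w7,w3), (w1,w7,w4), (w2,w6,w6), (w2,w6,w7), (w2,w7,w6), (w3,w1,w5), (w3,w5,w1), … and 16 more.
Total: 28.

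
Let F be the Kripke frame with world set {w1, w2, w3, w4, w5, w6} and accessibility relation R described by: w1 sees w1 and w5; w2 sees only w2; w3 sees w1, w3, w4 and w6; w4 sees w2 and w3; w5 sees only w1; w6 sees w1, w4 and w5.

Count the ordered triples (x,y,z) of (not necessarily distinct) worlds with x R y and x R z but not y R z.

Enumerating: (w1,w5,w5), (w3,w1,w3), (w3,w1,w4), (w3,w1,w6), (w3,w4,w1), (w3,w4,w4), (w3,w4,w6), (w3,w6,w3), (w3,w6,w6), (w4,w2,w3), (w4,w3,w2), (w6,w1,w4), (w6,w4,w1), (w6,w4,w4), (w6,w4,w5), (w6,w5,w4), (w6,w5,w5).

17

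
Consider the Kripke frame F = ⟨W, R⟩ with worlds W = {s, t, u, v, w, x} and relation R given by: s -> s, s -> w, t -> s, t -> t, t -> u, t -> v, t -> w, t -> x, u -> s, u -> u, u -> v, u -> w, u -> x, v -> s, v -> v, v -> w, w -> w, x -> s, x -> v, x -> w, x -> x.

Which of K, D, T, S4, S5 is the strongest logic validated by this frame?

S4

Serial (axiom D): yes — every world has a successor (e.g. s R s).
Reflexive (axiom T): yes — every world is R-related to itself.
Transitive (axiom 4): yes — every two-step R-path is closed by a direct edge.
Euclidean (axiom 5): no — t R s and t R u, but not s R u.
So F validates K, D, T, S4; S5 would additionally require R to be Euclidean. The strongest is S4.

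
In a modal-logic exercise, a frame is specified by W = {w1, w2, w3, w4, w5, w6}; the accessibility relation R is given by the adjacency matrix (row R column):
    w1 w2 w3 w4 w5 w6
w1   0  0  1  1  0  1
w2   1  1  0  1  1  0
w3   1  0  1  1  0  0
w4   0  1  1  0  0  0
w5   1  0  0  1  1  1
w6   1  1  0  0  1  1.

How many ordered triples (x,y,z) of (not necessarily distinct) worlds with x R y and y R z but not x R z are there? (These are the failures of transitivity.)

24

Enumerating: (w1,w3,w1), (w1,w4,w2), (w1,w6,w1), (w1,w6,w2), (w1,w6,w5), (w2,w1,w3), (w2,w1,w6), (w2,w4,w3), (w2,w5,w6), (w3,w1,w6), (w3,w4,w2), (w4,w2,w1), … and 12 more.
Total: 24.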